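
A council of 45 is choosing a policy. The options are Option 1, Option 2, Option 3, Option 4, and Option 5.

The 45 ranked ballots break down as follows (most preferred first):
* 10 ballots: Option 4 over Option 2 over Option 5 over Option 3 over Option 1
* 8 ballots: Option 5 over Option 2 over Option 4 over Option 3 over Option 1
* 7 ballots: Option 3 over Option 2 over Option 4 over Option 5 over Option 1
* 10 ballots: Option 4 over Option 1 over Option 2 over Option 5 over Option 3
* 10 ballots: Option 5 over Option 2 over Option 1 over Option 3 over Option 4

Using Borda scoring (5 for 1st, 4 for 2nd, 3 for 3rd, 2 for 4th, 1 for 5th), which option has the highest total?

Option 2

Option 1: 10×1 + 8×1 + 7×1 + 10×4 + 10×3 = 95
Option 2: 10×4 + 8×4 + 7×4 + 10×3 + 10×4 = 170
Option 3: 10×2 + 8×2 + 7×5 + 10×1 + 10×2 = 101
Option 4: 10×5 + 8×3 + 7×3 + 10×5 + 10×1 = 155
Option 5: 10×3 + 8×5 + 7×2 + 10×2 + 10×5 = 154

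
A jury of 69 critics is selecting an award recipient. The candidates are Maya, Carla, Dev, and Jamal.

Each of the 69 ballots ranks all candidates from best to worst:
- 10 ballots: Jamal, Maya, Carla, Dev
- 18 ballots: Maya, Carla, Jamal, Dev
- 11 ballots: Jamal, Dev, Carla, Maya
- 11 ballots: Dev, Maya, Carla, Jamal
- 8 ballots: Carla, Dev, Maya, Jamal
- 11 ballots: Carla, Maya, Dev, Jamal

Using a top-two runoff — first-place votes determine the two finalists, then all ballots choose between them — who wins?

Round 1 first-place votes: Maya 18, Carla 19, Dev 11, Jamal 21. Jamal and Carla advance.
Runoff: Jamal is ranked above Carla on 21 ballots, Carla above Jamal on 48.

Carla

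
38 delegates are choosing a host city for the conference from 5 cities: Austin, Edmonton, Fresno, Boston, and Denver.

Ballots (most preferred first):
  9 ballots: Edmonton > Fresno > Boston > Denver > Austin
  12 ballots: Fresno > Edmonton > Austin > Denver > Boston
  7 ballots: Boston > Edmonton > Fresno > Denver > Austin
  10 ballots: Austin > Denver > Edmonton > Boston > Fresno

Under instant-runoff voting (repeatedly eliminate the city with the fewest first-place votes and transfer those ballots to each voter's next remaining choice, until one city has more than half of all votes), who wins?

Round 1: Austin 10, Edmonton 9, Fresno 12, Boston 7, Denver 0. Denver eliminated.
Round 2: Austin 10, Edmonton 9, Fresno 12, Boston 7. Boston eliminated.
Round 3: Austin 10, Edmonton 16, Fresno 12. Austin eliminated.
Round 4: Edmonton 26, Fresno 12. Edmonton has a majority (≥20).

Edmonton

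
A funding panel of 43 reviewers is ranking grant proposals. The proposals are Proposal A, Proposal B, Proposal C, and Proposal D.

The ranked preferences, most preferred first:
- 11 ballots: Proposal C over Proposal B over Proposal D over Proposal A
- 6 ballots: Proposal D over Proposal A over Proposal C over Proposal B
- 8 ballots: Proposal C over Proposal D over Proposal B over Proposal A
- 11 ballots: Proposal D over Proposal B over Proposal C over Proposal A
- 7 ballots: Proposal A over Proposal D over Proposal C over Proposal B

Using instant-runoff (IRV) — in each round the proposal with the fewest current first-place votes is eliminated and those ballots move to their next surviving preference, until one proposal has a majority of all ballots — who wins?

Proposal D

Round 1: Proposal A 7, Proposal B 0, Proposal C 19, Proposal D 17. Proposal B eliminated.
Round 2: Proposal A 7, Proposal C 19, Proposal D 17. Proposal A eliminated.
Round 3: Proposal C 19, Proposal D 24. Proposal D has a majority (≥22).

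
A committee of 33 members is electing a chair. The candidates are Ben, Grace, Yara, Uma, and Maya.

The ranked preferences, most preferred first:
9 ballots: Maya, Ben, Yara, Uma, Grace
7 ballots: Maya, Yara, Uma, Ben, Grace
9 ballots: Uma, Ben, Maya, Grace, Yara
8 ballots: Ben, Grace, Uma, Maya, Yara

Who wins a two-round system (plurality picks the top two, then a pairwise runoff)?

Round 1 first-place votes: Ben 8, Grace 0, Yara 0, Uma 9, Maya 16. Maya and Uma advance.
Runoff: Maya is ranked above Uma on 16 ballots, Uma above Maya on 17.

Uma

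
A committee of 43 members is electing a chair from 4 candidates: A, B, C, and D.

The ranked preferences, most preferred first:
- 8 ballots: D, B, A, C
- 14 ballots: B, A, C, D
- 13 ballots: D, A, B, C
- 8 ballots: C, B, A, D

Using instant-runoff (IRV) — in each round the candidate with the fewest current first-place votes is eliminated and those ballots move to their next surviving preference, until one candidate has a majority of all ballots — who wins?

Round 1: A 0, B 14, C 8, D 21. A eliminated.
Round 2: B 14, C 8, D 21. C eliminated.
Round 3: B 22, D 21. B has a majority (≥22).

B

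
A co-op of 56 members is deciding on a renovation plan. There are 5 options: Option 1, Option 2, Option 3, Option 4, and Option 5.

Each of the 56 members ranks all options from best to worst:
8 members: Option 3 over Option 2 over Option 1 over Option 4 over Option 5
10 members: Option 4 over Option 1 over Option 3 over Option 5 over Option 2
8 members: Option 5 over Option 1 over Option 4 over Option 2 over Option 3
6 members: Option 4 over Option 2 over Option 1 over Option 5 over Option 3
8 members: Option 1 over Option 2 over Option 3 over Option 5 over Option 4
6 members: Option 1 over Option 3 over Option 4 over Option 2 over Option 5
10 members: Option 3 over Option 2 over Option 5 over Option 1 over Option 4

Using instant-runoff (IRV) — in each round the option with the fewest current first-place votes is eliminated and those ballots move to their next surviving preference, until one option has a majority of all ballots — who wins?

Option 1

Round 1: Option 1 14, Option 2 0, Option 3 18, Option 4 16, Option 5 8. Option 2 eliminated.
Round 2: Option 1 14, Option 3 18, Option 4 16, Option 5 8. Option 5 eliminated.
Round 3: Option 1 22, Option 3 18, Option 4 16. Option 4 eliminated.
Round 4: Option 1 38, Option 3 18. Option 1 has a majority (≥29).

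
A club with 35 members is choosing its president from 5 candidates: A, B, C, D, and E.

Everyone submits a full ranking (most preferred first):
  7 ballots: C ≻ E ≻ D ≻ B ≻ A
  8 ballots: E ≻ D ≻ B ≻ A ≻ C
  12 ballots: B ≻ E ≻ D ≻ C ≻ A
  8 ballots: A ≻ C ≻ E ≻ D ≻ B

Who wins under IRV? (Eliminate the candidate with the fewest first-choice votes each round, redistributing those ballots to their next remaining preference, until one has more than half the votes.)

Round 1: A 8, B 12, C 7, D 0, E 8. D eliminated.
Round 2: A 8, B 12, C 7, E 8. C eliminated.
Round 3: A 8, B 12, E 15. A eliminated.
Round 4: B 12, E 23. E has a majority (≥18).

E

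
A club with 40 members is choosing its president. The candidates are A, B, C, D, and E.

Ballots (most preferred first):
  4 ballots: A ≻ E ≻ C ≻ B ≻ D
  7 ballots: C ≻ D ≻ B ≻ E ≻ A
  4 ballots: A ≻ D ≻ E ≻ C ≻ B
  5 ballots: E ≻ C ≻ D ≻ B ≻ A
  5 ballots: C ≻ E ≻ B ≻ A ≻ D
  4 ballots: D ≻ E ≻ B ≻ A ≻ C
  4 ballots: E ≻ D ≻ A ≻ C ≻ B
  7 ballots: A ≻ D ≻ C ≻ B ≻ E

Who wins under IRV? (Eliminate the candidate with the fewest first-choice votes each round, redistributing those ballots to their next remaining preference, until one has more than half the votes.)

Round 1: A 15, B 0, C 12, D 4, E 9. B eliminated.
Round 2: A 15, C 12, D 4, E 9. D eliminated.
Round 3: A 15, C 12, E 13. C eliminated.
Round 4: A 15, E 25. E has a majority (≥21).

E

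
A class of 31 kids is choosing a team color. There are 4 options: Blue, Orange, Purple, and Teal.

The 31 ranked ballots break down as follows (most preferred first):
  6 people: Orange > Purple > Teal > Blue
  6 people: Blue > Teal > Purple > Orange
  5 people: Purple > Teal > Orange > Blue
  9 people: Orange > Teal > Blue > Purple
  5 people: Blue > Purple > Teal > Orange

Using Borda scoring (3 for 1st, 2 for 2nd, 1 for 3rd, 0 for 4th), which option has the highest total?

Blue: 6×0 + 6×3 + 5×0 + 9×1 + 5×3 = 42
Orange: 6×3 + 6×0 + 5×1 + 9×3 + 5×0 = 50
Purple: 6×2 + 6×1 + 5×3 + 9×0 + 5×2 = 43
Teal: 6×1 + 6×2 + 5×2 + 9×2 + 5×1 = 51

Teal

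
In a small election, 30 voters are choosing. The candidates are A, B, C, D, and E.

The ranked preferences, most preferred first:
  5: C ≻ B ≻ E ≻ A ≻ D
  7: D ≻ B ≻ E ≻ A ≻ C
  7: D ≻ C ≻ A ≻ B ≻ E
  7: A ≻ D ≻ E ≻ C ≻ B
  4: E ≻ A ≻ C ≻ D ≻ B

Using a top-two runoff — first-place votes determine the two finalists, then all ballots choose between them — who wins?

Round 1 first-place votes: A 7, B 0, C 5, D 14, E 4. D and A advance.
Runoff: D is ranked above A on 14 ballots, A above D on 16.

A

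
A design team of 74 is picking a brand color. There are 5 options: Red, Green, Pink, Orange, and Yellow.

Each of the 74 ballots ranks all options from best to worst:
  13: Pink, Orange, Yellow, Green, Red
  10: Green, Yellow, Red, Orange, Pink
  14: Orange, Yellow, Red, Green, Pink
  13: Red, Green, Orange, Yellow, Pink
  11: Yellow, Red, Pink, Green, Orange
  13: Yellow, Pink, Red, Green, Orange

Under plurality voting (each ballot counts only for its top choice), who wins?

Yellow

First-place votes: Red 13, Green 10, Pink 13, Orange 14, Yellow 24.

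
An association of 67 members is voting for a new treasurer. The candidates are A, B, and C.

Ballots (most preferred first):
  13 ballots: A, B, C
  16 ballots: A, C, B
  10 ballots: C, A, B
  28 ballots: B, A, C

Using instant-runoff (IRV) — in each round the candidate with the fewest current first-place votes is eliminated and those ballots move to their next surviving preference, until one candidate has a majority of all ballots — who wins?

Round 1: A 29, B 28, C 10. C eliminated.
Round 2: A 39, B 28. A has a majority (≥34).

A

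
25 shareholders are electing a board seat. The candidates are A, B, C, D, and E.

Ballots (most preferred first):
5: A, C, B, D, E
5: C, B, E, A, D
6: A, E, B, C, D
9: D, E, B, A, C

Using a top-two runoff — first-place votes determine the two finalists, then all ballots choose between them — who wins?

A

Round 1 first-place votes: A 11, B 0, C 5, D 9, E 0. A and D advance.
Runoff: A is ranked above D on 16 ballots, D above A on 9.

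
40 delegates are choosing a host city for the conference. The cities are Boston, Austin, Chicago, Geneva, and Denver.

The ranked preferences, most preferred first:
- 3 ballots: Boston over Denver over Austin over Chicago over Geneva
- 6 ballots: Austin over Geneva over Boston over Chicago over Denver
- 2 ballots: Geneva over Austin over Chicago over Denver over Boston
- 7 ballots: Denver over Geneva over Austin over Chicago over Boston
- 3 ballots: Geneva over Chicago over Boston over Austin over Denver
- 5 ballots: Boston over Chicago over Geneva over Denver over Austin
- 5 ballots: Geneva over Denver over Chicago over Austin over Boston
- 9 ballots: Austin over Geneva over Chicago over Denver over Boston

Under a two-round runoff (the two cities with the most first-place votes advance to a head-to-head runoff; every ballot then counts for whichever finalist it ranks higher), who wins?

Geneva

Round 1 first-place votes: Boston 8, Austin 15, Chicago 0, Geneva 10, Denver 7. Austin and Geneva advance.
Runoff: Austin is ranked above Geneva on 18 ballots, Geneva above Austin on 22.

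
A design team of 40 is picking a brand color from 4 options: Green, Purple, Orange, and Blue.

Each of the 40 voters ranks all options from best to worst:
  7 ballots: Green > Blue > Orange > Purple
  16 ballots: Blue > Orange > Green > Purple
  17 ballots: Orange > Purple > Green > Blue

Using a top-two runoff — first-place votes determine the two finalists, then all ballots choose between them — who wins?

Round 1 first-place votes: Green 7, Purple 0, Orange 17, Blue 16. Orange and Blue advance.
Runoff: Orange is ranked above Blue on 17 ballots, Blue above Orange on 23.

Blue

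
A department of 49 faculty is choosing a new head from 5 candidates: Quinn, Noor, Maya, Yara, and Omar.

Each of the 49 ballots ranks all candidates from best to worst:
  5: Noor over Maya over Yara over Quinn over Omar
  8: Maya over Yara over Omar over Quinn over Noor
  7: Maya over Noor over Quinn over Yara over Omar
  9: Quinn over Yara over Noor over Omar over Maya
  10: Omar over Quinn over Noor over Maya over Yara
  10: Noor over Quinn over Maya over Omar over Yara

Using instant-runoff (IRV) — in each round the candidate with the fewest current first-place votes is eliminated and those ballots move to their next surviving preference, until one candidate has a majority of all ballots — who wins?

Noor

Round 1: Quinn 9, Noor 15, Maya 15, Yara 0, Omar 10. Yara eliminated.
Round 2: Quinn 9, Noor 15, Maya 15, Omar 10. Quinn eliminated.
Round 3: Noor 24, Maya 15, Omar 10. Omar eliminated.
Round 4: Noor 34, Maya 15. Noor has a majority (≥25).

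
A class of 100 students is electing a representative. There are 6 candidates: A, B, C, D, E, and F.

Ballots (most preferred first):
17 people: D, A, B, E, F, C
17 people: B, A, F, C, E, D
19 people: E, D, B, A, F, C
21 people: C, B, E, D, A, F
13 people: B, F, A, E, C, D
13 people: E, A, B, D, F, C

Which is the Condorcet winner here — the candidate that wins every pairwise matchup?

B vs A: 70–30
B vs C: 79–21
B vs D: 64–36
B vs E: 68–32
B vs F: 100–0
B beats every other candidate.

B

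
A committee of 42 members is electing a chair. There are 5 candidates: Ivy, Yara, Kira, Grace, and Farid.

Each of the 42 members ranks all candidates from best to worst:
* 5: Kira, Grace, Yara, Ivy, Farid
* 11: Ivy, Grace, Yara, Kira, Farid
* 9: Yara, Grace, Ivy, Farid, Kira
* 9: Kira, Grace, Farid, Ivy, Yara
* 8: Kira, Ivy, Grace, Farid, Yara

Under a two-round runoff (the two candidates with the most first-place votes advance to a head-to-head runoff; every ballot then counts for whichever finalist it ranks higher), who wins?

Kira

Round 1 first-place votes: Ivy 11, Yara 9, Kira 22, Grace 0, Farid 0. Kira and Ivy advance.
Runoff: Kira is ranked above Ivy on 22 ballots, Ivy above Kira on 20.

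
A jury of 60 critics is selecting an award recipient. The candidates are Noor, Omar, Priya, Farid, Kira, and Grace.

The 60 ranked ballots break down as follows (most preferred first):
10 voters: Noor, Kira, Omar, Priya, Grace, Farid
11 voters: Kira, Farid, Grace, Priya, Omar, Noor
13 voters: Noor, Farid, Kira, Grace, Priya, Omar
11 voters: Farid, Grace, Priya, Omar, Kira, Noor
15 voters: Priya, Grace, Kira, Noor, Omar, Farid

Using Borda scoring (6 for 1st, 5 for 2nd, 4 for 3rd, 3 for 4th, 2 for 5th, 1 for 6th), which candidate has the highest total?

Noor: 10×6 + 11×1 + 13×6 + 11×1 + 15×3 = 205
Omar: 10×4 + 11×2 + 13×1 + 11×3 + 15×2 = 138
Priya: 10×3 + 11×3 + 13×2 + 11×4 + 15×6 = 223
Farid: 10×1 + 11×5 + 13×5 + 11×6 + 15×1 = 211
Kira: 10×5 + 11×6 + 13×4 + 11×2 + 15×4 = 250
Grace: 10×2 + 11×4 + 13×3 + 11×5 + 15×5 = 233

Kira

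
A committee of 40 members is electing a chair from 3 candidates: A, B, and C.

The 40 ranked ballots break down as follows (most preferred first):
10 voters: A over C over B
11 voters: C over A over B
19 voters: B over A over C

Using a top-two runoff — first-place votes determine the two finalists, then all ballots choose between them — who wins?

C

Round 1 first-place votes: A 10, B 19, C 11. B and C advance.
Runoff: B is ranked above C on 19 ballots, C above B on 21.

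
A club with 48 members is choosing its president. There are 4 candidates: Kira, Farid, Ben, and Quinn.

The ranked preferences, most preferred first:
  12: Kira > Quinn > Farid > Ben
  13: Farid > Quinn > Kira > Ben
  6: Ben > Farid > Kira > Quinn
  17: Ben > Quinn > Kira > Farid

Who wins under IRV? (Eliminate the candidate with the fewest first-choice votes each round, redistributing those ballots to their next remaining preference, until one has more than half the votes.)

Round 1: Kira 12, Farid 13, Ben 23, Quinn 0. Quinn eliminated.
Round 2: Kira 12, Farid 13, Ben 23. Kira eliminated.
Round 3: Farid 25, Ben 23. Farid has a majority (≥25).

Farid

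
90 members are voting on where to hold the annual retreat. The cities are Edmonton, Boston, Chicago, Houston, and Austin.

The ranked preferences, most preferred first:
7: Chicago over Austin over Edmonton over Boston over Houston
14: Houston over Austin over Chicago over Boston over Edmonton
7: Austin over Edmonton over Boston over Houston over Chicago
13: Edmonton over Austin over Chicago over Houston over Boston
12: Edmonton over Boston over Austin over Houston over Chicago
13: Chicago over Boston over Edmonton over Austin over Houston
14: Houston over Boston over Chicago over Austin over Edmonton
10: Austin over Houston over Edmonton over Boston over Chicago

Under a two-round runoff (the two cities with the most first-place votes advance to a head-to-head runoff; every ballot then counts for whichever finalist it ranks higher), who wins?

Edmonton

Round 1 first-place votes: Edmonton 25, Boston 0, Chicago 20, Houston 28, Austin 17. Houston and Edmonton advance.
Runoff: Houston is ranked above Edmonton on 38 ballots, Edmonton above Houston on 52.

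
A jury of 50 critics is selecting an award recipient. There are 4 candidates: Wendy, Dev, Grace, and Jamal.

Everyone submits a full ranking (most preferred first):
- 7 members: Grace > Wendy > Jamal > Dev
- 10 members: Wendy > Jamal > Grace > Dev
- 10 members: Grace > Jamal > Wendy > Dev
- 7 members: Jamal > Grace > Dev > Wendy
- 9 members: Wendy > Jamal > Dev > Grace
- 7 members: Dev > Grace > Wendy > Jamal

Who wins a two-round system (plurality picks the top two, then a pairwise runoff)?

Round 1 first-place votes: Wendy 19, Dev 7, Grace 17, Jamal 7. Wendy and Grace advance.
Runoff: Wendy is ranked above Grace on 19 ballots, Grace above Wendy on 31.

Grace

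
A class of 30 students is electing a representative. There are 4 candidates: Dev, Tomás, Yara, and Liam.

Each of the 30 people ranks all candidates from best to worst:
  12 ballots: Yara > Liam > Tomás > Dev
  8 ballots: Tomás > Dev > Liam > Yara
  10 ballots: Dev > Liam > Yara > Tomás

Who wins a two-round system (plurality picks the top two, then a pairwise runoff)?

Dev

Round 1 first-place votes: Dev 10, Tomás 8, Yara 12, Liam 0. Yara and Dev advance.
Runoff: Yara is ranked above Dev on 12 ballots, Dev above Yara on 18.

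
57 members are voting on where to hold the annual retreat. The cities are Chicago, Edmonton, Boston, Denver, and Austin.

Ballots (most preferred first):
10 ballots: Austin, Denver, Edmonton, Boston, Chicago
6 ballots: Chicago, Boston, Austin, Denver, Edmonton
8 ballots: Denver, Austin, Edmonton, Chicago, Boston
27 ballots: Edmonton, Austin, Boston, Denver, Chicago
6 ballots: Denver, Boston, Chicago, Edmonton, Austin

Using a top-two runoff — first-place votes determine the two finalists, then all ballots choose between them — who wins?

Denver

Round 1 first-place votes: Chicago 6, Edmonton 27, Boston 0, Denver 14, Austin 10. Edmonton and Denver advance.
Runoff: Edmonton is ranked above Denver on 27 ballots, Denver above Edmonton on 30.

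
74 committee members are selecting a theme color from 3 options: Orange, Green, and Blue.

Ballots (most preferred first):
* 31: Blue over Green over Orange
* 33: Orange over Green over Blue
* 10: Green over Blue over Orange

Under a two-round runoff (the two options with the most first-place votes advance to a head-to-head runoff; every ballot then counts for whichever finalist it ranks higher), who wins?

Round 1 first-place votes: Orange 33, Green 10, Blue 31. Orange and Blue advance.
Runoff: Orange is ranked above Blue on 33 ballots, Blue above Orange on 41.

Blue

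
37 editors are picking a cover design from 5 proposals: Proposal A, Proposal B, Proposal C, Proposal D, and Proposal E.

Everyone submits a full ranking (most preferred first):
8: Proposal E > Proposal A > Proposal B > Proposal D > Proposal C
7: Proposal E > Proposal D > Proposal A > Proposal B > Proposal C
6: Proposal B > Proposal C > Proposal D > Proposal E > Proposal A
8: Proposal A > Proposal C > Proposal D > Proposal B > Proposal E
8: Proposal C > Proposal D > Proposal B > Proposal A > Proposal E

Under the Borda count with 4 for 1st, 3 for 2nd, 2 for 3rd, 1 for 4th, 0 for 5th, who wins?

Proposal D

Proposal A: 8×3 + 7×2 + 6×0 + 8×4 + 8×1 = 78
Proposal B: 8×2 + 7×1 + 6×4 + 8×1 + 8×2 = 71
Proposal C: 8×0 + 7×0 + 6×3 + 8×3 + 8×4 = 74
Proposal D: 8×1 + 7×3 + 6×2 + 8×2 + 8×3 = 81
Proposal E: 8×4 + 7×4 + 6×1 + 8×0 + 8×0 = 66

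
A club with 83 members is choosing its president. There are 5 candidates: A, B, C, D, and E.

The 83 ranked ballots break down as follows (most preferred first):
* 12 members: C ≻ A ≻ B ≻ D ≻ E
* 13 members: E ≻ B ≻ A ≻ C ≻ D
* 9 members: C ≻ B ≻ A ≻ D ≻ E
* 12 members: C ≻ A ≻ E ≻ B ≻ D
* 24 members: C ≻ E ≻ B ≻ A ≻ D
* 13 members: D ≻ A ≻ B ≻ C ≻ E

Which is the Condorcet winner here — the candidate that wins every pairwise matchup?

C vs A: 57–26
C vs B: 57–26
C vs D: 70–13
C vs E: 70–13
C beats every other candidate.

C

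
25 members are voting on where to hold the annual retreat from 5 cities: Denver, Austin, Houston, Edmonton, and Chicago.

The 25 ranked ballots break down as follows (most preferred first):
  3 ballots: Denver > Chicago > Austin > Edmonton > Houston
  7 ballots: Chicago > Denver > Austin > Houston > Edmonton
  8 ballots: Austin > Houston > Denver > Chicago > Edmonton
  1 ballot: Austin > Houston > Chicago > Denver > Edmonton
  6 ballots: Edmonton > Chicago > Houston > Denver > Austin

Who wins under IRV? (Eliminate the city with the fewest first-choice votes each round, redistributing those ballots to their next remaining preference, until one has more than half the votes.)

Chicago

Round 1: Denver 3, Austin 9, Houston 0, Edmonton 6, Chicago 7. Houston eliminated.
Round 2: Denver 3, Austin 9, Edmonton 6, Chicago 7. Denver eliminated.
Round 3: Austin 9, Edmonton 6, Chicago 10. Edmonton eliminated.
Round 4: Austin 9, Chicago 16. Chicago has a majority (≥13).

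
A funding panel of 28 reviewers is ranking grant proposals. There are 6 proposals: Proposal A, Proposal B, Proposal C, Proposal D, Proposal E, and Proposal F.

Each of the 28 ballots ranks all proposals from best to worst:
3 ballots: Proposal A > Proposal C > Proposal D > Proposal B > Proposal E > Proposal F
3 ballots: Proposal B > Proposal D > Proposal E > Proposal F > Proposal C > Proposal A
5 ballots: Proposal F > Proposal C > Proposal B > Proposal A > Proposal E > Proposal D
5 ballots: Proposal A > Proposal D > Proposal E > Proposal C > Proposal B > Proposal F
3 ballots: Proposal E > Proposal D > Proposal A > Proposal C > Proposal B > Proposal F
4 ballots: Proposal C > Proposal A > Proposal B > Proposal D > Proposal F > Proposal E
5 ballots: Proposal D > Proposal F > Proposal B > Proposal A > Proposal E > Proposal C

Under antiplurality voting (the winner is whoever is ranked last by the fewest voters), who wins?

Proposal B

Last-place votes: Proposal A 3, Proposal B 0, Proposal C 5, Proposal D 5, Proposal E 4, Proposal F 11.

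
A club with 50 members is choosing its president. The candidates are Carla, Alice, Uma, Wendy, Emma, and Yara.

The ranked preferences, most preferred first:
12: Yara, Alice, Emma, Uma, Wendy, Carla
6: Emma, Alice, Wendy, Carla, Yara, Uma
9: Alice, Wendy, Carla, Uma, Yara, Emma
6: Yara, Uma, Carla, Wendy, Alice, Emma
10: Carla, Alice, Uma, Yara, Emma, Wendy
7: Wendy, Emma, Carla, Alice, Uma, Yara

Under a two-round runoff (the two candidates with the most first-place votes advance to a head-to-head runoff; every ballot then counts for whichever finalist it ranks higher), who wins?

Round 1 first-place votes: Carla 10, Alice 9, Uma 0, Wendy 7, Emma 6, Yara 18. Yara and Carla advance.
Runoff: Yara is ranked above Carla on 18 ballots, Carla above Yara on 32.

Carla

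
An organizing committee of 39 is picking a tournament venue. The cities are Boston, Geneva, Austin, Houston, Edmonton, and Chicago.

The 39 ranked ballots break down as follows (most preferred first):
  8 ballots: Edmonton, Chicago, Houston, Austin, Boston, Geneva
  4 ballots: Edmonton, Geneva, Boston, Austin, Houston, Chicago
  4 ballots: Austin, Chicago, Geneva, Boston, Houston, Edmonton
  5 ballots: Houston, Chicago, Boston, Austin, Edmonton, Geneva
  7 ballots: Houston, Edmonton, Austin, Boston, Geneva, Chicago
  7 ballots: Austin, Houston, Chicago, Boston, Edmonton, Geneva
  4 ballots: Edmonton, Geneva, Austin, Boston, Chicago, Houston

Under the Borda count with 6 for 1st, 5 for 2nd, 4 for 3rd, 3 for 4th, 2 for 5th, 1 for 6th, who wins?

Austin

Boston: 8×2 + 4×4 + 4×3 + 5×4 + 7×3 + 7×3 + 4×3 = 118
Geneva: 8×1 + 4×5 + 4×4 + 5×1 + 7×2 + 7×1 + 4×5 = 90
Austin: 8×3 + 4×3 + 4×6 + 5×3 + 7×4 + 7×6 + 4×4 = 161
Houston: 8×4 + 4×2 + 4×2 + 5×6 + 7×6 + 7×5 + 4×1 = 159
Edmonton: 8×6 + 4×6 + 4×1 + 5×2 + 7×5 + 7×2 + 4×6 = 159
Chicago: 8×5 + 4×1 + 4×5 + 5×5 + 7×1 + 7×4 + 4×2 = 132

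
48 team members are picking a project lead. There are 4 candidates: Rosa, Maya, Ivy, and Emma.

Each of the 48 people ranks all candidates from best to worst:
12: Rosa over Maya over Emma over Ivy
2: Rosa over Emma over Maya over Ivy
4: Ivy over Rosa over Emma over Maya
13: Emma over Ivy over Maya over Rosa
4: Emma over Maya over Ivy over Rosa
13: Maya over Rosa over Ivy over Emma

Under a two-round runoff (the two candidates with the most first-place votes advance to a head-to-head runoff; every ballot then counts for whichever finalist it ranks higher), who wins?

Rosa

Round 1 first-place votes: Rosa 14, Maya 13, Ivy 4, Emma 17. Emma and Rosa advance.
Runoff: Emma is ranked above Rosa on 17 ballots, Rosa above Emma on 31.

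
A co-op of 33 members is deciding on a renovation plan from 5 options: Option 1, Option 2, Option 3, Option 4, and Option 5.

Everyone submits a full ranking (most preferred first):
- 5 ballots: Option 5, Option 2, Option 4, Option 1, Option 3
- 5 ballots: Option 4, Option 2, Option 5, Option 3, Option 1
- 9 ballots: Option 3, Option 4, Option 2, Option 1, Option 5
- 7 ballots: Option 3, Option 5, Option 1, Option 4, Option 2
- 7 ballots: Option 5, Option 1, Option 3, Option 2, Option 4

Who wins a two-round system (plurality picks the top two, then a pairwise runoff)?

Option 5

Round 1 first-place votes: Option 1 0, Option 2 0, Option 3 16, Option 4 5, Option 5 12. Option 3 and Option 5 advance.
Runoff: Option 3 is ranked above Option 5 on 16 ballots, Option 5 above Option 3 on 17.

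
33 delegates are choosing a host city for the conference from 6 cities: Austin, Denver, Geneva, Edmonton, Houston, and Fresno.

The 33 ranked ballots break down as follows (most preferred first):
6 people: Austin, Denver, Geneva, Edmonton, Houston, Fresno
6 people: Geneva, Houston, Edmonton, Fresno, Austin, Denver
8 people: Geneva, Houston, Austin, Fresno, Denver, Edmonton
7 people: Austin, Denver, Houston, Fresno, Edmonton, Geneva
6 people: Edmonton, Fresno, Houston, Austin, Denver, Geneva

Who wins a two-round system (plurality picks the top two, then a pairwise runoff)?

Round 1 first-place votes: Austin 13, Denver 0, Geneva 14, Edmonton 6, Houston 0, Fresno 0. Geneva and Austin advance.
Runoff: Geneva is ranked above Austin on 14 ballots, Austin above Geneva on 19.

Austin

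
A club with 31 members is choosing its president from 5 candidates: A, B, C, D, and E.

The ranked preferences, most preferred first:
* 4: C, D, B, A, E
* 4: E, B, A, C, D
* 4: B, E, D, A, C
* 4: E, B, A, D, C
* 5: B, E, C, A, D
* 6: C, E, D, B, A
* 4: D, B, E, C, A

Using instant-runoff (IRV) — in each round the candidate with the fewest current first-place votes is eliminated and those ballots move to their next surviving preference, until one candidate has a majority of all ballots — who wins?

Round 1: A 0, B 9, C 10, D 4, E 8. A eliminated.
Round 2: B 9, C 10, D 4, E 8. D eliminated.
Round 3: B 13, C 10, E 8. E eliminated.
Round 4: B 21, C 10. B has a majority (≥16).

B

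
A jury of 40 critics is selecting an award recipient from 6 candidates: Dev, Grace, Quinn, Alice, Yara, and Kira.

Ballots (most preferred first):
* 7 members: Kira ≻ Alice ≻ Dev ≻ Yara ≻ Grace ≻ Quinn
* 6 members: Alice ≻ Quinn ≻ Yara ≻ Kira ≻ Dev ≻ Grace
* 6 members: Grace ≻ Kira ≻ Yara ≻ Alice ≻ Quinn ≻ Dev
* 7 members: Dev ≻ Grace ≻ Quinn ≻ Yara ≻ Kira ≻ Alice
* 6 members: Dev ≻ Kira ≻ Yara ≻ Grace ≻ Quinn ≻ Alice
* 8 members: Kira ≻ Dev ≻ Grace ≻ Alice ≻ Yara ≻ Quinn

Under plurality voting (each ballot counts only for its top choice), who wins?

First-place votes: Dev 13, Grace 6, Quinn 0, Alice 6, Yara 0, Kira 15.

Kira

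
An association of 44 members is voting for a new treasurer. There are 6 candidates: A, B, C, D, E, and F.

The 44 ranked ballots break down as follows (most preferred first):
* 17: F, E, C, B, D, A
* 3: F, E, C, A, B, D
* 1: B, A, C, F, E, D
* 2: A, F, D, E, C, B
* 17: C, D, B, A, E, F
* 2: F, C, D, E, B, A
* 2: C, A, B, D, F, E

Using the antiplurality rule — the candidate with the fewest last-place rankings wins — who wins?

Last-place votes: A 19, B 2, C 0, D 4, E 2, F 17.

C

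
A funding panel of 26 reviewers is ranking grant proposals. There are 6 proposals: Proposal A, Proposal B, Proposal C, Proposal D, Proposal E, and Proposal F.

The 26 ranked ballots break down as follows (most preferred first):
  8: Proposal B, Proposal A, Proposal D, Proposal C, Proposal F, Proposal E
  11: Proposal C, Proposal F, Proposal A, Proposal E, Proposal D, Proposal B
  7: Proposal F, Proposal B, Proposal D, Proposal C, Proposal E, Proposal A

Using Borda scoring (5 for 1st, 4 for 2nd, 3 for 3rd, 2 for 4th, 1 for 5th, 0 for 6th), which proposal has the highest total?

Proposal F

Proposal A: 8×4 + 11×3 + 7×0 = 65
Proposal B: 8×5 + 11×0 + 7×4 = 68
Proposal C: 8×2 + 11×5 + 7×2 = 85
Proposal D: 8×3 + 11×1 + 7×3 = 56
Proposal E: 8×0 + 11×2 + 7×1 = 29
Proposal F: 8×1 + 11×4 + 7×5 = 87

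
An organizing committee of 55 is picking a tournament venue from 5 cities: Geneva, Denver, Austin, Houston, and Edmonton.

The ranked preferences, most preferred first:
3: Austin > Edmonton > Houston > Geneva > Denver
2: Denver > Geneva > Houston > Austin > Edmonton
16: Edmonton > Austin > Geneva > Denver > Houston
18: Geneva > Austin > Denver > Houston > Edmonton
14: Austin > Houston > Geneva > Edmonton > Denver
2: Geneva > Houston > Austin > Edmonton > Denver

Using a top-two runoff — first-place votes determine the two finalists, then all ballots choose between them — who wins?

Round 1 first-place votes: Geneva 20, Denver 2, Austin 17, Houston 0, Edmonton 16. Geneva and Austin advance.
Runoff: Geneva is ranked above Austin on 22 ballots, Austin above Geneva on 33.

Austin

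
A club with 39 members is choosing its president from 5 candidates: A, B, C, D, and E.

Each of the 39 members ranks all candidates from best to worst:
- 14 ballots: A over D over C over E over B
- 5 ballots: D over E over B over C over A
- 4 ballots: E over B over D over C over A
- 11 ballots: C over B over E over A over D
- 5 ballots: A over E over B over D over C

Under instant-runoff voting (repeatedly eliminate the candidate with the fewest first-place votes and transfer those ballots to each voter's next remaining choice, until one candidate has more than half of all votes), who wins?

Round 1: A 19, B 0, C 11, D 5, E 4. B eliminated.
Round 2: A 19, C 11, D 5, E 4. E eliminated.
Round 3: A 19, C 11, D 9. D eliminated.
Round 4: A 19, C 20. C has a majority (≥20).

C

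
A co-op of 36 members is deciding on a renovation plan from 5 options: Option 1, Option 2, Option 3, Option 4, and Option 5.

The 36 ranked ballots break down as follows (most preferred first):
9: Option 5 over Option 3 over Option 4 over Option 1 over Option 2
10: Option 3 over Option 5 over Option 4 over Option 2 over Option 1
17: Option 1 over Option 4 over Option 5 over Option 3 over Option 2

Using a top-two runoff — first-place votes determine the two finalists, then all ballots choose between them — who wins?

Round 1 first-place votes: Option 1 17, Option 2 0, Option 3 10, Option 4 0, Option 5 9. Option 1 and Option 3 advance.
Runoff: Option 1 is ranked above Option 3 on 17 ballots, Option 3 above Option 1 on 19.

Option 3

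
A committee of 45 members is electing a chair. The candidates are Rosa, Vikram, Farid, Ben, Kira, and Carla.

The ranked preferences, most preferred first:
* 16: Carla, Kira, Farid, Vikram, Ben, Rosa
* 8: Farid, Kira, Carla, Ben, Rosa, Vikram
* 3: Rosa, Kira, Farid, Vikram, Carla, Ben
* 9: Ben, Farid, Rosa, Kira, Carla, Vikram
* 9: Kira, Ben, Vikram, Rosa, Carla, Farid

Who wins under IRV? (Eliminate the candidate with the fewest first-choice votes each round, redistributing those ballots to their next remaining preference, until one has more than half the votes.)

Kira

Round 1: Rosa 3, Vikram 0, Farid 8, Ben 9, Kira 9, Carla 16. Vikram eliminated.
Round 2: Rosa 3, Farid 8, Ben 9, Kira 9, Carla 16. Rosa eliminated.
Round 3: Farid 8, Ben 9, Kira 12, Carla 16. Farid eliminated.
Round 4: Ben 9, Kira 20, Carla 16. Ben eliminated.
Round 5: Kira 29, Carla 16. Kira has a majority (≥23).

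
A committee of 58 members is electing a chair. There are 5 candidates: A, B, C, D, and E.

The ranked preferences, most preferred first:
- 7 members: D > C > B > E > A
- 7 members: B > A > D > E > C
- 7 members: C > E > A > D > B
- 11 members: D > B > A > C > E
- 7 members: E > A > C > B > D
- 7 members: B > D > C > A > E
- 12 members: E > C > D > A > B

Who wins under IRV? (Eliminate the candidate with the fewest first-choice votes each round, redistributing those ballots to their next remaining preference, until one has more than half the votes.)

Round 1: A 0, B 14, C 7, D 18, E 19. A eliminated.
Round 2: B 14, C 7, D 18, E 19. C eliminated.
Round 3: B 14, D 18, E 26. B eliminated.
Round 4: D 32, E 26. D has a majority (≥30).

D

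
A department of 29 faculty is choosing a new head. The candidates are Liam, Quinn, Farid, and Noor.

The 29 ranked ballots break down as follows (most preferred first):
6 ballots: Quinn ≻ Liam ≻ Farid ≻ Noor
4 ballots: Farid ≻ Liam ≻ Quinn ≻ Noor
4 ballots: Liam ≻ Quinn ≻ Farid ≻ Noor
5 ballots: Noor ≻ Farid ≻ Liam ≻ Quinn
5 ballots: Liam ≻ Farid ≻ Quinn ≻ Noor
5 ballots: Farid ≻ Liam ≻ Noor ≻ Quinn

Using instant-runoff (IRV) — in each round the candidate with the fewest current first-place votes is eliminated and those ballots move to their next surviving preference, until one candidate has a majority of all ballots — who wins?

Round 1: Liam 9, Quinn 6, Farid 9, Noor 5. Noor eliminated.
Round 2: Liam 9, Quinn 6, Farid 14. Quinn eliminated.
Round 3: Liam 15, Farid 14. Liam has a majority (≥15).

Liam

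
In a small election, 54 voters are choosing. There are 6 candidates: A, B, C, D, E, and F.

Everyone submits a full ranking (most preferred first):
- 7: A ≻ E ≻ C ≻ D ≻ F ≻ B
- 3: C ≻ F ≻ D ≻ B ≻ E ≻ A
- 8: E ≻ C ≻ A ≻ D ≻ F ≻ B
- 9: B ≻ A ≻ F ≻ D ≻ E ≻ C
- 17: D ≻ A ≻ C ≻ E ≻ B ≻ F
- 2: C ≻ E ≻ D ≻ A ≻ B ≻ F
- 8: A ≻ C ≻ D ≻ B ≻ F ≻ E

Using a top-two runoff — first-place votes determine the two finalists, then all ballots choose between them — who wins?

Round 1 first-place votes: A 15, B 9, C 5, D 17, E 8, F 0. D and A advance.
Runoff: D is ranked above A on 22 ballots, A above D on 32.

A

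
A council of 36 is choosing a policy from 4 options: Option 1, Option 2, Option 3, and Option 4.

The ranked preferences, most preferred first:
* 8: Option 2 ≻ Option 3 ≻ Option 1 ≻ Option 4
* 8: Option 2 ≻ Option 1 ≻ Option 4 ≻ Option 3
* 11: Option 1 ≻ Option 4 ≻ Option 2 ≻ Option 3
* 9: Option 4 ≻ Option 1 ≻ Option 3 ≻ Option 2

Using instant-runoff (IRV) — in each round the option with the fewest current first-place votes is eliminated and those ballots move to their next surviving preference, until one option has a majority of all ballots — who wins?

Round 1: Option 1 11, Option 2 16, Option 3 0, Option 4 9. Option 3 eliminated.
Round 2: Option 1 11, Option 2 16, Option 4 9. Option 4 eliminated.
Round 3: Option 1 20, Option 2 16. Option 1 has a majority (≥19).

Option 1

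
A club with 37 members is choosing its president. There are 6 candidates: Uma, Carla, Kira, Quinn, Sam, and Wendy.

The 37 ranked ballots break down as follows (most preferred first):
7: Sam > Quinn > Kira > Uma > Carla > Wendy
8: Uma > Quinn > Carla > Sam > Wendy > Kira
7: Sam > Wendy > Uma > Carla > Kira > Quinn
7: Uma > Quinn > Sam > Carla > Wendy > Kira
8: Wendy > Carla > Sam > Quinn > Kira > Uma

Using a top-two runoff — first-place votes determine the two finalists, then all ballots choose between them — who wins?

Round 1 first-place votes: Uma 15, Carla 0, Kira 0, Quinn 0, Sam 14, Wendy 8. Uma and Sam advance.
Runoff: Uma is ranked above Sam on 15 ballots, Sam above Uma on 22.

Sam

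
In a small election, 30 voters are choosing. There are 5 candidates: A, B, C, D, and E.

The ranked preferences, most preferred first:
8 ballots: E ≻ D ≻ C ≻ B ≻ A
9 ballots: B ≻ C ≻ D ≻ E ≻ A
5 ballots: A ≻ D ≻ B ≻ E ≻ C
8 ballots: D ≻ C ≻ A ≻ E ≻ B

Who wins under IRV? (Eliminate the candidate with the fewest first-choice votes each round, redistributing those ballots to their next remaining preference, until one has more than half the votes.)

D

Round 1: A 5, B 9, C 0, D 8, E 8. C eliminated.
Round 2: A 5, B 9, D 8, E 8. A eliminated.
Round 3: B 9, D 13, E 8. E eliminated.
Round 4: B 9, D 21. D has a majority (≥16).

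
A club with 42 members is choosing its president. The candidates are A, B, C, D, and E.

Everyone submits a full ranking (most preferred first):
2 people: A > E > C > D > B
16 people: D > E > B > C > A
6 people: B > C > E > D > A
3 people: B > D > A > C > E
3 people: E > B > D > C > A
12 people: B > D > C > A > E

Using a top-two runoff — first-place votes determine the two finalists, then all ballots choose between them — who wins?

B

Round 1 first-place votes: A 2, B 21, C 0, D 16, E 3. B and D advance.
Runoff: B is ranked above D on 24 ballots, D above B on 18.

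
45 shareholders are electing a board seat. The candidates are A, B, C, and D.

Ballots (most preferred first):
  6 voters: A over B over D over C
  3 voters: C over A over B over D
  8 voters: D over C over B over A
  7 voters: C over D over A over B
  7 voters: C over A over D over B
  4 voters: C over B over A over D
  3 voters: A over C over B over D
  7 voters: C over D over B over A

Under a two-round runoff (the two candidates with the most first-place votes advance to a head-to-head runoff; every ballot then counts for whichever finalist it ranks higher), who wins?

C

Round 1 first-place votes: A 9, B 0, C 28, D 8. C and A advance.
Runoff: C is ranked above A on 36 ballots, A above C on 9.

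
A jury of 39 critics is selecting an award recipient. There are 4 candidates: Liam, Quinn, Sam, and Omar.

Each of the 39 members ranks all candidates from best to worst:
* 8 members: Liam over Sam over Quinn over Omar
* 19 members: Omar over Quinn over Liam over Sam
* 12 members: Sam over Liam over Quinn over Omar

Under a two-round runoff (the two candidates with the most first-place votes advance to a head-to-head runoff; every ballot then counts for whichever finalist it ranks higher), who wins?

Sam

Round 1 first-place votes: Liam 8, Quinn 0, Sam 12, Omar 19. Omar and Sam advance.
Runoff: Omar is ranked above Sam on 19 ballots, Sam above Omar on 20.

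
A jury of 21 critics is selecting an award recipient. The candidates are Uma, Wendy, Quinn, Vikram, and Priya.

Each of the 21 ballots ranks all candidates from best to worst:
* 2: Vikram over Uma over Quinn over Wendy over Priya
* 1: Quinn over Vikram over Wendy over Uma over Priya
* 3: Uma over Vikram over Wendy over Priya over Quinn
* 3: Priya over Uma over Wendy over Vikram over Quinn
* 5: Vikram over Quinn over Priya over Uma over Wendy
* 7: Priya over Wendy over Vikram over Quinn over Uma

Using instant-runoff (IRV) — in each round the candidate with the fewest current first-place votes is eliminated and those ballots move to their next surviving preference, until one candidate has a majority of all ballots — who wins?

Round 1: Uma 3, Wendy 0, Quinn 1, Vikram 7, Priya 10. Wendy eliminated.
Round 2: Uma 3, Quinn 1, Vikram 7, Priya 10. Quinn eliminated.
Round 3: Uma 3, Vikram 8, Priya 10. Uma eliminated.
Round 4: Vikram 11, Priya 10. Vikram has a majority (≥11).

Vikram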